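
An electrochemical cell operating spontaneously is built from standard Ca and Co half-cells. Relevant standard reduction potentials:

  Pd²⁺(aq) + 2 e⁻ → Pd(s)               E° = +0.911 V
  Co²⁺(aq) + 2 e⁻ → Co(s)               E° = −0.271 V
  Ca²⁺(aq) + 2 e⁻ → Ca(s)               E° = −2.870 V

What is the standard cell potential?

+2.599 V

The Co²⁺/Co couple has the higher E°, so Co ion is reduced (cathode) and Ca is oxidized (anode).
E°cell = E°(cathode) − E°(anode) = −0.271 − (−2.870) = +2.599 V.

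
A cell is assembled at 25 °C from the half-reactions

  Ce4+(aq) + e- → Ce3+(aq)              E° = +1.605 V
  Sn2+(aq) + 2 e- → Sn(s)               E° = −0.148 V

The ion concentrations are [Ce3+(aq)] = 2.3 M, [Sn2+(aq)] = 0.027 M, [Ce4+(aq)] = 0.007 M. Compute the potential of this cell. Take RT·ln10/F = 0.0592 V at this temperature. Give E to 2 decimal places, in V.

+1.65 V

Since E°(Ce⁴⁺/Ce³⁺) > E°(Sn²⁺/Sn), Ce⁴⁺/Ce³⁺ serves as the cathode.
E°cell = +1.605 − (−0.148) = +1.753 V, with n = 2 electrons transferred.
Balancing gives 2 Ce4+(aq) + Sn(s) → 2 Ce3+(aq) + Sn2+(aq); hence Q = ([Ce3+(aq)]^2·[Sn2+(aq)]) / [Ce4+(aq)]^2 = 2.91×10^3 (log Q = 3.465).
By the Nernst equation, E = +1.753 − (0.0592/2)·(3.465) = +1.65 V.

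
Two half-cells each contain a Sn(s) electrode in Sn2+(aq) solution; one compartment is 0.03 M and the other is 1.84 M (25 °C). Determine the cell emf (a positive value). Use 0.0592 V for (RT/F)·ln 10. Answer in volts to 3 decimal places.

0.053 V

For a concentration cell E°cell = 0, since both electrodes use the same couple.
The compartment with the higher Sn2+(aq) concentration (1.84 M) acts as the cathode; ions are reduced there and produced at the dilute (0.03 M) anode.
With n = 2, Ecell = −(0.0592/2)·log([dilute]/[conc]) = −(0.0592/2)·log(0.03/1.84) = +0.053 V.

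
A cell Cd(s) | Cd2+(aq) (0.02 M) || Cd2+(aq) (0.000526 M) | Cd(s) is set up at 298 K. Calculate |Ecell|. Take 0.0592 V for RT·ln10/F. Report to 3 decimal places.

For a concentration cell E°cell = 0, since both electrodes use the same couple.
The compartment with the higher Cd2+(aq) concentration (0.02 M) acts as the cathode; ions are reduced there and produced at the dilute (0.000526 M) anode.
With n = 2, Ecell = −(0.0592/2)·log([dilute]/[conc]) = −(0.0592/2)·log(0.000526/0.02) = +0.047 V.

0.047 V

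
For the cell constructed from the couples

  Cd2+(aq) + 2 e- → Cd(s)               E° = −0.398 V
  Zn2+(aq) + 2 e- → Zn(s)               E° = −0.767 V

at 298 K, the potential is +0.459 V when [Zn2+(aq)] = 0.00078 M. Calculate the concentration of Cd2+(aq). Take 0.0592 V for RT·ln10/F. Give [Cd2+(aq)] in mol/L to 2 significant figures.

0.86 M

The Cd²⁺/Cd couple has the larger reduction potential, so it is the cathode: E°cell = −0.398 − (−0.767) = +0.369 V and n = 2.
Since E = E° − (0.0592/n)·log Q, log Q = n(E° − E)/0.0592 = −3.041.
For Cd2+(aq) + Zn(s) → Cd(s) + Zn2+(aq), the reaction quotient is Q = [Zn2+(aq)] / [Cd2+(aq)].
Isolating [Cd2+(aq)] in Q = 10^{−3.041} yields log [Cd2+(aq)] = −0.067, i.e. 0.86 M.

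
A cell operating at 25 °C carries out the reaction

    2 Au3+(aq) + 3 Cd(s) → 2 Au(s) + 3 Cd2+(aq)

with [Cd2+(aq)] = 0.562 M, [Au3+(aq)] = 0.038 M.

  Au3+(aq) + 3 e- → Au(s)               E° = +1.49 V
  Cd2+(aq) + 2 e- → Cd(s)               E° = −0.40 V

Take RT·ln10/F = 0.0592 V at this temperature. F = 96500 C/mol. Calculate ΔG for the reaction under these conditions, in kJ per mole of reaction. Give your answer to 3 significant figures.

−1080 kJ/mol

E°cell = +1.49 − (−0.40) = +1.89 V; the balanced reaction transfers n = 6 electrons.
Here Q = [Cd2+(aq)]^3 / [Au3+(aq)]^2 = 123 (log Q = 2.090), giving E = +1.89 − (0.0592/6)·(2.090) = +1.8694 V.
ΔG = −nFE = −(6)(96500)(+1.8694) J/mol = −1080 kJ/mol.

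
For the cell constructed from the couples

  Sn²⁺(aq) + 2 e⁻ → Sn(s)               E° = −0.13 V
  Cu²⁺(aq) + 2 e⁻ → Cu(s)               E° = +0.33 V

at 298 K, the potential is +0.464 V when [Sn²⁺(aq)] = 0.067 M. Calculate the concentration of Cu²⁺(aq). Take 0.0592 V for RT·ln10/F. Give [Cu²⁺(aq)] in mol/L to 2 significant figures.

0.091 M

Cu²⁺/Cu is the cathode (higher E°); E°cell = +0.33 − (−0.13) = +0.46 V with n = 2.
From the Nernst equation, log Q = n(E° − E)/0.0592 = 2·(+0.46 − (+0.464))/0.0592 = −0.135.
Balancing electrons gives Cu²⁺(aq) + Sn(s) → Cu(s) + Sn²⁺(aq); thus Q = [Sn²⁺(aq)] / [Cu²⁺(aq)].
Isolating [Cu²⁺(aq)] in Q = 10^{−0.135} yields log [Cu²⁺(aq)] = −1.039, i.e. 0.091 M.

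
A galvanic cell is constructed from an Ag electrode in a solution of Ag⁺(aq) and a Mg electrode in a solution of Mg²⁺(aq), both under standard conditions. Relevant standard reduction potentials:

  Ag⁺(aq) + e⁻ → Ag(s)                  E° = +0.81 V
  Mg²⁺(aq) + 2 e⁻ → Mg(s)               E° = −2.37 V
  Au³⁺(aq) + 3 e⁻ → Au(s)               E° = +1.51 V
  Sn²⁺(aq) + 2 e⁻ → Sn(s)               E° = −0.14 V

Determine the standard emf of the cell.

+3.18 V

Of the two couples in this cell, the one with the more positive reduction potential is reduced at the cathode: here that is Ag⁺/Ag (+0.81 V); Mg²⁺/Mg (−2.37 V) is the anode.
E°cell = E°(cathode) − E°(anode) = +0.81 − (−2.37) = +3.18 V.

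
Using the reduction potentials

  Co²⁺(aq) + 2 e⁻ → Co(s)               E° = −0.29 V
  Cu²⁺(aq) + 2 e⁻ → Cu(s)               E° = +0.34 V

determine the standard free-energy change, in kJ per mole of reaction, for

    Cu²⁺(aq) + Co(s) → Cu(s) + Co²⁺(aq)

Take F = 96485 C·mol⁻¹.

In the reaction as written Cu²⁺(aq) is reduced, so the Cu²⁺/Cu couple is the cathode and Co²⁺/Co is the anode.
E°cell = +0.34 − (−0.29) = +0.63 V; balancing electrons gives n = 2.
ΔG° = −nFE°cell = −(2)(96485)(+0.63) J/mol = −122 kJ/mol.

−122 kJ/mol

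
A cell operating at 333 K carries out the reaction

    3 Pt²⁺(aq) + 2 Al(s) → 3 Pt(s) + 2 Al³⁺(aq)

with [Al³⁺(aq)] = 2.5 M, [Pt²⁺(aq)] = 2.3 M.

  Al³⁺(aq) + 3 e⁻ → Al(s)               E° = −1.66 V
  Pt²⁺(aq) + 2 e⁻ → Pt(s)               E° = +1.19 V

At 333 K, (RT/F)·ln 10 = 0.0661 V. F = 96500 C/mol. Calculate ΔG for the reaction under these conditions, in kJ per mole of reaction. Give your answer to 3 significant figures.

The standard cell potential is +1.19 − (−1.66) = +2.85 V, with n = 6 electrons in the balanced equation.
Q = [Al³⁺(aq)]^2 / [Pt²⁺(aq)]^3 = 0.514, so log Q = −0.289 and E = +2.85 − (0.0661/6)(−0.289) = +2.8532 V.
ΔG = −nFE = −(6)(96500)(+2.8532) J/mol = −1650 kJ/mol.

−1650 kJ/mol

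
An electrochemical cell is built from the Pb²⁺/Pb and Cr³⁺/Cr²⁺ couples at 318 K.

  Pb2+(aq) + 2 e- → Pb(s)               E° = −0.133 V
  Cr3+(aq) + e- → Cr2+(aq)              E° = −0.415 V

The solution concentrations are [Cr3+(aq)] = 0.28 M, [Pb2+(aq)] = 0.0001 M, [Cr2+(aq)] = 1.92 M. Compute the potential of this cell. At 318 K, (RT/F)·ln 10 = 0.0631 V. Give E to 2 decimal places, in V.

+0.21 V

Pb²⁺/Pb is reduced (cathode, E° = −0.133 V) and Cr³⁺/Cr²⁺ is oxidized (anode).
E°cell = E°cat − E°an = −0.133 − (−0.415) = +0.282 V; n = 2.
Balancing gives Pb2+(aq) + 2 Cr2+(aq) → Pb(s) + 2 Cr3+(aq); hence Q = [Cr3+(aq)]^2 / ([Pb2+(aq)]·[Cr2+(aq)]^2) = 213 (log Q = 2.328).
Applying E = E° − (RT ln10/nF)·log Q gives +0.282 − (0.0631/2)(2.328) = +0.21 V.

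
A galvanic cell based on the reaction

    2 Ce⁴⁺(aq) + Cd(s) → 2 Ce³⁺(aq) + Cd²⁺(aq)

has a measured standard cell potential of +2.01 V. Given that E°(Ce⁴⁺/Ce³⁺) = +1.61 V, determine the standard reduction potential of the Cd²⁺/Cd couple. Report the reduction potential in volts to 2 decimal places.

−0.40 V

In the reaction as written the Ce⁴⁺/Ce³⁺ couple is reduced (cathode) and Cd²⁺/Cd is oxidized (anode), so E°cell = E°(Ce⁴⁺/Ce³⁺) − E°(Cd²⁺/Cd).
E°(Cd²⁺/Cd) = E°(cathode) − E°cell = +1.61 − (+2.01) = −0.40 V.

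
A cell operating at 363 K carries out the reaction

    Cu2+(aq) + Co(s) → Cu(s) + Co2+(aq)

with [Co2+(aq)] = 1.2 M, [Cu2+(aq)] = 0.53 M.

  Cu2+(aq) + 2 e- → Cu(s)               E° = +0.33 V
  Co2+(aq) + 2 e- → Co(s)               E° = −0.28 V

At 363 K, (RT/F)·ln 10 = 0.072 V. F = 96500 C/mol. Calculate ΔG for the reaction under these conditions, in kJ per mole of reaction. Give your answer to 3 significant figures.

−115 kJ/mol

The standard cell potential is +0.33 − (−0.28) = +0.61 V, with n = 2 electrons in the balanced equation.
The reaction quotient is [Co2+(aq)] / [Cu2+(aq)] = 2.26; by Nernst, E = +0.61 − (0.072/2)(0.355) = +0.5972 V.
ΔG = −nFE = −(2)(96500)(+0.5972) J/mol = −115 kJ/mol.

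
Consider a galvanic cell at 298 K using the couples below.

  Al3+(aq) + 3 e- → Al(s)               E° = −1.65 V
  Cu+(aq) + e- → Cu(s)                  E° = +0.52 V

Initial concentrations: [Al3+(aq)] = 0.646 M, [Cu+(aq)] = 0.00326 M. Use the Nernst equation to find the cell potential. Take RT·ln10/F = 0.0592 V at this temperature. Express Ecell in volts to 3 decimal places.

+2.027 V

Cu⁺/Cu is reduced (cathode, E° = +0.52 V) and Al³⁺/Al is oxidized (anode).
E°cell = E°cat − E°an = +0.52 − (−1.65) = +2.17 V; n = 3.
For the overall reaction 3 Cu+(aq) + Al(s) → 3 Cu(s) + Al3+(aq), Q = [Al3+(aq)] / [Cu+(aq)]^3 = 1.86×10^7, giving log Q = 7.271.
By the Nernst equation, E = +2.17 − (0.0592/3)·(7.271) = +2.027 V.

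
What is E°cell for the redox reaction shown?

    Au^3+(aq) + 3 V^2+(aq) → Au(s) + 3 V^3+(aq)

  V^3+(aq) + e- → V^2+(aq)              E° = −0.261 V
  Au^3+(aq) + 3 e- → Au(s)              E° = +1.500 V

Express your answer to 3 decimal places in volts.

Au^3+(aq) gains electrons, so the Au³⁺/Au couple is the cathode; the V³⁺/V²⁺ couple is the anode.
E°cell = E°(cathode) − E°(anode) = +1.500 − (−0.261) = +1.761 V.
The positive value indicates the reaction is spontaneous as written.

+1.761 V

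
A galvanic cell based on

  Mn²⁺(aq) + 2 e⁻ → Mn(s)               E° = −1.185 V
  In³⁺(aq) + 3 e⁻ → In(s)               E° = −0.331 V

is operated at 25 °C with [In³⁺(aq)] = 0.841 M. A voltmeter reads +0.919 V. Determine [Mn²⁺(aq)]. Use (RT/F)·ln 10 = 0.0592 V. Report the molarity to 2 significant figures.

With In³⁺/In at the cathode and Mn²⁺/Mn at the anode, E°cell = −0.331 − (−1.185) = +0.854 V (n = 6).
Rearranging E = E° − (0.0592/n)·log Q gives log Q = 6(+0.854 − (+0.919))/0.0592 = −6.588.
The balanced reaction is 2 In³⁺(aq) + 3 Mn(s) → 2 In(s) + 3 Mn²⁺(aq), so Q = [Mn²⁺(aq)]^3 / [In³⁺(aq)]^2.
Substituting the known concentrations and solving, log [Mn²⁺(aq)] = −2.246 and [Mn²⁺(aq)] = 0.0057 M.

0.0057 M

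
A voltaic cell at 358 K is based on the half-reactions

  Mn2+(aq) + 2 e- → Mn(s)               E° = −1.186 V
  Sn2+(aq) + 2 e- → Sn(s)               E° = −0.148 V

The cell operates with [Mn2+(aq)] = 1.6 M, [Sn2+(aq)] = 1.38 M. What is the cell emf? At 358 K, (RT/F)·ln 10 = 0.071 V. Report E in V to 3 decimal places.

+1.036 V

The Sn²⁺/Sn couple has the more positive E°, so it is the cathode; Mn²⁺/Mn is the anode.
E°cell = −0.148 − (−1.186) = +1.038 V, with n = 2 electrons transferred.
The balanced reaction is Sn2+(aq) + Mn(s) → Sn(s) + Mn2+(aq), so Q = [Mn2+(aq)] / [Sn2+(aq)] = 1.16 and log Q = 0.064.
By the Nernst equation, E = +1.038 − (0.071/2)·(0.064) = +1.036 V.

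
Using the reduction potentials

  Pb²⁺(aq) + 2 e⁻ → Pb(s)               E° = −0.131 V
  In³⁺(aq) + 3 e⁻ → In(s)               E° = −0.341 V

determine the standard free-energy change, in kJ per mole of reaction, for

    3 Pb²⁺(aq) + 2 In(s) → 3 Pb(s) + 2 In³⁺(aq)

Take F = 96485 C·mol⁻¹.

−122 kJ/mol

In the reaction as written Pb²⁺(aq) is reduced, so the Pb²⁺/Pb couple is the cathode and In³⁺/In is the anode.
E°cell = −0.131 − (−0.341) = +0.210 V; balancing electrons gives n = 6.
ΔG° = −nFE°cell = −(6)(96485)(+0.210) J/mol = −122 kJ/mol.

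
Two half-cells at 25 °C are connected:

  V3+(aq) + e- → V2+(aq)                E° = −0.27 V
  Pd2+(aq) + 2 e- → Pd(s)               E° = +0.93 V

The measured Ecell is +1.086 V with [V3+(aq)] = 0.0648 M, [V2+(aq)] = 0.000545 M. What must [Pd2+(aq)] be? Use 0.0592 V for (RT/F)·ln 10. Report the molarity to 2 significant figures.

2.0 M

The Pd²⁺/Pd couple has the larger reduction potential, so it is the cathode: E°cell = +0.93 − (−0.27) = +1.20 V and n = 2.
Since E = E° − (0.0592/n)·log Q, log Q = n(E° − E)/0.0592 = 3.851.
For Pd2+(aq) + 2 V2+(aq) → Pd(s) + 2 V3+(aq), the reaction quotient is Q = [V3+(aq)]^2 / ([Pd2+(aq)]·[V2+(aq)]^2).
Isolating [Pd2+(aq)] in Q = 10^{3.851} yields log [Pd2+(aq)] = 0.299, i.e. 2.0 M.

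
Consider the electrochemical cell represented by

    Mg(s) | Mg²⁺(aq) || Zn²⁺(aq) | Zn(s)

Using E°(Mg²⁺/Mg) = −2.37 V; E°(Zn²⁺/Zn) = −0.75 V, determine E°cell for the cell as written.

By convention the left-hand electrode in cell notation is the anode (oxidation) and the right-hand electrode is the cathode (reduction).
E°cell = E°(right) − E°(left) = −0.75 − (−2.37) = +1.62 V.

+1.62 V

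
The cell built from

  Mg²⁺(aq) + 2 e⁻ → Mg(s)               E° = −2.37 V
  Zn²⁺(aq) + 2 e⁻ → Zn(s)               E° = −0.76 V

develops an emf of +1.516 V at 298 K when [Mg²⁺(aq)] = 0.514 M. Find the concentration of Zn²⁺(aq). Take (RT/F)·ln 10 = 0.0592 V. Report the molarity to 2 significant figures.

Zn²⁺/Zn is the cathode (higher E°); E°cell = −0.76 − (−2.37) = +1.61 V with n = 2.
Since E = E° − (0.0592/n)·log Q, log Q = n(E° − E)/0.0592 = 3.176.
For Zn²⁺(aq) + Mg(s) → Zn(s) + Mg²⁺(aq), the reaction quotient is Q = [Mg²⁺(aq)] / [Zn²⁺(aq)].
Isolating [Zn²⁺(aq)] in Q = 10^{3.176} yields log [Zn²⁺(aq)] = −3.465, i.e. 0.00034 M.

0.00034 M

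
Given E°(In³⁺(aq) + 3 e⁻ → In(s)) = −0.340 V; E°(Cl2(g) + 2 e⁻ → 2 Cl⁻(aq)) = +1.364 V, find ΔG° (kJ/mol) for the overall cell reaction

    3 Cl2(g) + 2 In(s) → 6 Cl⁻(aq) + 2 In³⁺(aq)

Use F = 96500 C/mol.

−987 kJ/mol

In the reaction as written Cl2(g) is reduced, so the Cl₂/Cl⁻ couple is the cathode and In³⁺/In is the anode.
E°cell = +1.364 − (−0.340) = +1.704 V; balancing electrons gives n = 6.
ΔG° = −nFE°cell = −(6)(96500)(+1.704) J/mol = −987 kJ/mol.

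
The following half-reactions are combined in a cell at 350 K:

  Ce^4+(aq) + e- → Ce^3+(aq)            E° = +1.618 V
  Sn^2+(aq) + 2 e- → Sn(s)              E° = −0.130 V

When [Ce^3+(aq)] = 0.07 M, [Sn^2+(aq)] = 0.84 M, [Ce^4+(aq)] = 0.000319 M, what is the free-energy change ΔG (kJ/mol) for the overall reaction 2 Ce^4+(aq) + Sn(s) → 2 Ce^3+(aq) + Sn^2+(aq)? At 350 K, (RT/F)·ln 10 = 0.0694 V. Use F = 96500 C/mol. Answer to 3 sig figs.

−307 kJ/mol

E°cell = +1.618 − (−0.130) = +1.748 V; the balanced reaction transfers n = 2 electrons.
Q = ([Ce^3+(aq)]^2·[Sn^2+(aq)]) / [Ce^4+(aq)]^2 = 4.04×10^4, so log Q = 4.607 and E = +1.748 − (0.0694/2)(4.607) = +1.5881 V.
Finally ΔG = −nFE = −(2)(96500 C/mol)(+1.5881 V) = −307 kJ/mol.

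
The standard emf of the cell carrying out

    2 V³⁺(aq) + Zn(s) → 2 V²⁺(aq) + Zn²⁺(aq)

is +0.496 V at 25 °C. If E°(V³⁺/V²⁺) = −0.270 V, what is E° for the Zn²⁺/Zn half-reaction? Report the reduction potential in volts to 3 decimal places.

−0.766 V

In the reaction as written the V³⁺/V²⁺ couple is reduced (cathode) and Zn²⁺/Zn is oxidized (anode), so E°cell = E°(V³⁺/V²⁺) − E°(Zn²⁺/Zn).
E°(Zn²⁺/Zn) = E°(cathode) − E°cell = −0.270 − (+0.496) = −0.766 V.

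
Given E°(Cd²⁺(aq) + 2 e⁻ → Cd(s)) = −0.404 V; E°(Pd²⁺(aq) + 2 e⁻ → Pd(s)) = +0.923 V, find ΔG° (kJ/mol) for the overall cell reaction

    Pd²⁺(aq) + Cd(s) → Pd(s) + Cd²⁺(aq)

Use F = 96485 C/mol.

In the reaction as written Pd²⁺(aq) is reduced, so the Pd²⁺/Pd couple is the cathode and Cd²⁺/Cd is the anode.
E°cell = +0.923 − (−0.404) = +1.327 V; balancing electrons gives n = 2.
ΔG° = −nFE°cell = −(2)(96485)(+1.327) J/mol = −256 kJ/mol.

−256 kJ/mol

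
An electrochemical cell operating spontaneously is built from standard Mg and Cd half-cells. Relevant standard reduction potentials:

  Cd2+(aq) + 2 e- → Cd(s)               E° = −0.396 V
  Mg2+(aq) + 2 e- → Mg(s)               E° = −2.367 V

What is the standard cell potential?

+1.971 V

Of the two couples in this cell, the one with the more positive reduction potential is reduced at the cathode: here that is Cd²⁺/Cd (−0.396 V); Mg²⁺/Mg (−2.367 V) is the anode.
E°cell = E°(cathode) − E°(anode) = −0.396 − (−2.367) = +1.971 V.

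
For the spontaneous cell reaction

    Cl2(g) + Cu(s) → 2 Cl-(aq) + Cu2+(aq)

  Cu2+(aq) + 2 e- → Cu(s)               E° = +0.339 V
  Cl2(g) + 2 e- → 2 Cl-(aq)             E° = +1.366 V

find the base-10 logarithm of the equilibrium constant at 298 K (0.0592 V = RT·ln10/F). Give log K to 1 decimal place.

The Cl₂/Cl⁻ couple is reduced (cathode); E°cell = +1.366 − (+0.339) = +1.027 V with n = 2.
At equilibrium E = 0, so log K = nE°cell / 0.0592 = (2)(+1.027) / 0.0592 = 34.7.

log K = 34.7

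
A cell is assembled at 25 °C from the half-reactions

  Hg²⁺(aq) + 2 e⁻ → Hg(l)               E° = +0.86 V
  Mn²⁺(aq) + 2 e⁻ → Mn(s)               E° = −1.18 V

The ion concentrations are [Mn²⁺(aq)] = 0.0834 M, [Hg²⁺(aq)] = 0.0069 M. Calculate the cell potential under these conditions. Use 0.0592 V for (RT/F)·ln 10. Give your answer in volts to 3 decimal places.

The Hg²⁺/Hg couple has the more positive E°, so it is the cathode; Mn²⁺/Mn is the anode.
E°cell = +0.86 − (−1.18) = +2.04 V, with n = 2 electrons transferred.
For the overall reaction Hg²⁺(aq) + Mn(s) → Hg(l) + Mn²⁺(aq), Q = [Mn²⁺(aq)] / [Hg²⁺(aq)] = 12.1, giving log Q = 1.082.
Applying E = E° − (RT ln10/nF)·log Q gives +2.04 − (0.0592/2)(1.082) = +2.008 V.

+2.008 V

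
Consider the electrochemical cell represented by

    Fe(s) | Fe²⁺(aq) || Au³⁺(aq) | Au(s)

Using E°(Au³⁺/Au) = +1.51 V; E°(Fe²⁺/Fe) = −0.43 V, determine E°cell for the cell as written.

+1.94 V

By convention the left-hand electrode in cell notation is the anode (oxidation) and the right-hand electrode is the cathode (reduction).
E°cell = E°(right) − E°(left) = +1.51 − (−0.43) = +1.94 V.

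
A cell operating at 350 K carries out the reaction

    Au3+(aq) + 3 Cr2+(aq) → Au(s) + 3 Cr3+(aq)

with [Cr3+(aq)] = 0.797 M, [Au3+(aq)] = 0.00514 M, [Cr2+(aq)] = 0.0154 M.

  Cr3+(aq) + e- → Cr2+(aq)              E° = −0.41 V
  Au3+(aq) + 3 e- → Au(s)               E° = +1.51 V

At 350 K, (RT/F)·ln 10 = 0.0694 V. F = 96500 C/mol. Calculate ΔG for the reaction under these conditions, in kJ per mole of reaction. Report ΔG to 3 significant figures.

The standard cell potential is +1.51 − (−0.41) = +1.92 V, with n = 3 electrons in the balanced equation.
Here Q = [Cr3+(aq)]^3 / ([Au3+(aq)]·[Cr2+(aq)]^3) = 2.7×10^7 (log Q = 7.431), giving E = +1.92 − (0.0694/3)·(7.431) = +1.7481 V.
ΔG = −nFE = −(3)(96500)(+1.7481) J/mol = −506 kJ/mol.

−506 kJ/mol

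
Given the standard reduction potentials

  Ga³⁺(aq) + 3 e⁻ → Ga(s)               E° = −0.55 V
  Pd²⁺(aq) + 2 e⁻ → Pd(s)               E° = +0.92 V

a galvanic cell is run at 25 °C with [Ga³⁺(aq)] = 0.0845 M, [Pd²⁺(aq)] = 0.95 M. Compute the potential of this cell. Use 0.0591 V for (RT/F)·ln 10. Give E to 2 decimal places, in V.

+1.49 V

Since E°(Pd²⁺/Pd) > E°(Ga³⁺/Ga), Pd²⁺/Pd serves as the cathode.
E°cell = +0.92 − (−0.55) = +1.47 V, with n = 6 electrons transferred.
Balancing gives 3 Pd²⁺(aq) + 2 Ga(s) → 3 Pd(s) + 2 Ga³⁺(aq); hence Q = [Ga³⁺(aq)]^2 / [Pd²⁺(aq)]^3 = 0.00833 (log Q = −2.079).
By the Nernst equation, E = +1.47 − (0.0591/6)·(−2.079) = +1.49 V.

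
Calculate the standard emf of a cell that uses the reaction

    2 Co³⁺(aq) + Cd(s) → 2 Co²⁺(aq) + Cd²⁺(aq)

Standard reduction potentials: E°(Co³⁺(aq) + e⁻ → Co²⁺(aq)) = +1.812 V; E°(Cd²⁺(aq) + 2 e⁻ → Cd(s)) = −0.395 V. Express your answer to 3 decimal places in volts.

+2.207 V

In the reaction as written, Co³⁺(aq) is reduced (cathode) and Cd²⁺(aq) is produced by oxidation at the anode.
E°cell = E°(cathode) − E°(anode) = +1.812 − (−0.395) = +2.207 V.
The positive value indicates the reaction is spontaneous as written.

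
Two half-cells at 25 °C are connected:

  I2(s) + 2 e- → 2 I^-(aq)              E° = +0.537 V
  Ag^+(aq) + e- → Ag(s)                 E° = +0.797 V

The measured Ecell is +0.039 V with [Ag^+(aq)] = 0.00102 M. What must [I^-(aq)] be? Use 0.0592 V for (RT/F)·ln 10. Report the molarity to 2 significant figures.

With Ag⁺/Ag at the cathode and I₂/I⁻ at the anode, E°cell = +0.797 − (+0.537) = +0.260 V (n = 2).
From the Nernst equation, log Q = n(E° − E)/0.0592 = 2·(+0.260 − (+0.039))/0.0592 = 7.466.
The balanced reaction is 2 Ag^+(aq) + 2 I^-(aq) → 2 Ag(s) + I2(s), so Q = 1 / ([Ag^+(aq)]^2·[I^-(aq)]^2).
Solving for the unknown gives log [I^-(aq)] = −0.742, so [I^-(aq)] ≈ 0.18 M.

0.18 M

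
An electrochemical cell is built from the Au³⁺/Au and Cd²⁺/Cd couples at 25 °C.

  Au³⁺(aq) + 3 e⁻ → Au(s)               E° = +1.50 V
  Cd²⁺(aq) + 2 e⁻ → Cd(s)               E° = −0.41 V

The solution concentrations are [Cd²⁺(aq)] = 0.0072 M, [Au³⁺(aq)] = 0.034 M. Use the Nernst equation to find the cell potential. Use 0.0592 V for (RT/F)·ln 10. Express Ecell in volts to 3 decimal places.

+1.944 V

Since E°(Au³⁺/Au) > E°(Cd²⁺/Cd), Au³⁺/Au serves as the cathode.
The standard potential is +1.50 − (−0.41) = +1.91 V and the balanced reaction transfers n = 6 electrons.
The balanced reaction is 2 Au³⁺(aq) + 3 Cd(s) → 2 Au(s) + 3 Cd²⁺(aq), so Q = [Cd²⁺(aq)]^3 / [Au³⁺(aq)]^2 = 0.000323 and log Q = −3.491.
Applying E = E° − (RT ln10/nF)·log Q gives +1.91 − (0.0592/6)(−3.491) = +1.944 V.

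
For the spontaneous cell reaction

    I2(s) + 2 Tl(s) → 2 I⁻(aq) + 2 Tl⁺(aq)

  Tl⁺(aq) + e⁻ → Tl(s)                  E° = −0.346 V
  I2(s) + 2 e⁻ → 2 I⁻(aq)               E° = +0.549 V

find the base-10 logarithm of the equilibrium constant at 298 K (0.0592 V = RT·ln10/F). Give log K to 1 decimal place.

log K = 30.2

The I₂/I⁻ couple is reduced (cathode); E°cell = +0.549 − (−0.346) = +0.895 V with n = 2.
At equilibrium E = 0, so log K = nE°cell / 0.0592 = (2)(+0.895) / 0.0592 = 30.2.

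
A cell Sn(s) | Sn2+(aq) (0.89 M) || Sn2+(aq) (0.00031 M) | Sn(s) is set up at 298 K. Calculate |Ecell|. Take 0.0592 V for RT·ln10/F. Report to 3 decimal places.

For a concentration cell E°cell = 0, since both electrodes use the same couple.
The compartment with the higher Sn2+(aq) concentration (0.89 M) acts as the cathode; ions are reduced there and produced at the dilute (0.00031 M) anode.
With n = 2, Ecell = −(0.0592/2)·log([dilute]/[conc]) = −(0.0592/2)·log(0.00031/0.89) = +0.102 V.

0.102 V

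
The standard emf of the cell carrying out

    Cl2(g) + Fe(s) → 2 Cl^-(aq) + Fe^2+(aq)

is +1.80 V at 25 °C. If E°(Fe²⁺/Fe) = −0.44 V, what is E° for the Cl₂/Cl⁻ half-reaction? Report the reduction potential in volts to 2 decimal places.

+1.36 V

In the reaction as written the Cl₂/Cl⁻ couple is reduced (cathode) and Fe²⁺/Fe is oxidized (anode), so E°cell = E°(Cl₂/Cl⁻) − E°(Fe²⁺/Fe).
E°(Cl₂/Cl⁻) = E°cell + E°(anode) = +1.80 + (−0.44) = +1.36 V.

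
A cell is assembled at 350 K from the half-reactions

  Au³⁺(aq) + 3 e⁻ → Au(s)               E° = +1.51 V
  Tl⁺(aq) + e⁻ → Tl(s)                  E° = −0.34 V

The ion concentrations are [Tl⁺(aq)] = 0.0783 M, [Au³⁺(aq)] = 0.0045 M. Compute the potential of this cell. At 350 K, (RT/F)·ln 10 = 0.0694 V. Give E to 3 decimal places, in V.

+1.872 V

Au³⁺/Au is reduced (cathode, E° = +1.51 V) and Tl⁺/Tl is oxidized (anode).
E°cell = E°cat − E°an = +1.51 − (−0.34) = +1.85 V; n = 3.
The balanced reaction is Au³⁺(aq) + 3 Tl(s) → Au(s) + 3 Tl⁺(aq), so Q = [Tl⁺(aq)]^3 / [Au³⁺(aq)] = 0.107 and log Q = −0.972.
E = E° − (0.0694/n)·log Q = +1.85 − (0.0694/3)(−0.972) = +1.872 V.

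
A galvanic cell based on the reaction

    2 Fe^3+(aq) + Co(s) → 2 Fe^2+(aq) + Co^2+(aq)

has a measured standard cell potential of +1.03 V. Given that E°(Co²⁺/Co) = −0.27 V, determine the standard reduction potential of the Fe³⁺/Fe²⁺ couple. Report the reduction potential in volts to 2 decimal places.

In the reaction as written the Fe³⁺/Fe²⁺ couple is reduced (cathode) and Co²⁺/Co is oxidized (anode), so E°cell = E°(Fe³⁺/Fe²⁺) − E°(Co²⁺/Co).
E°(Fe³⁺/Fe²⁺) = E°cell + E°(anode) = +1.03 + (−0.27) = +0.76 V.

+0.76 V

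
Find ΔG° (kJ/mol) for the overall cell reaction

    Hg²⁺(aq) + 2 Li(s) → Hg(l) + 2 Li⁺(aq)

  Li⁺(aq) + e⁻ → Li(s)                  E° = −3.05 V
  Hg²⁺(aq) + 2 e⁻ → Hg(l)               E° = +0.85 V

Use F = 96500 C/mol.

−753 kJ/mol

In the reaction as written Hg²⁺(aq) is reduced, so the Hg²⁺/Hg couple is the cathode and Li⁺/Li is the anode.
E°cell = +0.85 − (−3.05) = +3.90 V; balancing electrons gives n = 2.
ΔG° = −nFE°cell = −(2)(96500)(+3.90) J/mol = −753 kJ/mol.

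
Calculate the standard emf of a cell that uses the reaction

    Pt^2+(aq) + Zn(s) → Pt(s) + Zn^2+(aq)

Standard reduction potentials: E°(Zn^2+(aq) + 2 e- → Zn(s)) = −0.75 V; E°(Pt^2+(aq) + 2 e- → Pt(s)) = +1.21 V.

+1.96 V

Pt^2+(aq) gains electrons, so the Pt²⁺/Pt couple is the cathode; the Zn²⁺/Zn couple is the anode.
E°cell = E°(cathode) − E°(anode) = +1.21 − (−0.75) = +1.96 V.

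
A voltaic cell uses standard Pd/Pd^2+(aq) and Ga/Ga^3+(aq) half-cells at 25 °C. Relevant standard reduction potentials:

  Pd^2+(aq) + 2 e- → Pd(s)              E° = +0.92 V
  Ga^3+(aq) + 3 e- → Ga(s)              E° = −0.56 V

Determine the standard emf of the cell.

+1.48 V

The Pd²⁺/Pd couple has the higher E°, so Pd ion is reduced (cathode) and Ga is oxidized (anode).
E°cell = E°(cathode) − E°(anode) = +0.92 − (−0.56) = +1.48 V.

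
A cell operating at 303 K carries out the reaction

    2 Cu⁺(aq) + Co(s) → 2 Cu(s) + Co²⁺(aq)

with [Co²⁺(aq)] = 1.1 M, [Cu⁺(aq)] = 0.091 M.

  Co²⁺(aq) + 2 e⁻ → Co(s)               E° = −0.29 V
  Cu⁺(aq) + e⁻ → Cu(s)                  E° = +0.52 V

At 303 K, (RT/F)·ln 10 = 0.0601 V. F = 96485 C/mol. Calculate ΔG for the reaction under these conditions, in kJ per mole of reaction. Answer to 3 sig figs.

With Cu⁺/Cu reduced at the cathode, E°cell = +0.52 − (−0.29) = +0.81 V and n = 2.
The reaction quotient is [Co²⁺(aq)] / [Cu⁺(aq)]^2 = 133; by Nernst, E = +0.81 − (0.0601/2)(2.123) = +0.7462 V.
Finally ΔG = −nFE = −(2)(96485 C/mol)(+0.7462 V) = −144 kJ/mol.

−144 kJ/mol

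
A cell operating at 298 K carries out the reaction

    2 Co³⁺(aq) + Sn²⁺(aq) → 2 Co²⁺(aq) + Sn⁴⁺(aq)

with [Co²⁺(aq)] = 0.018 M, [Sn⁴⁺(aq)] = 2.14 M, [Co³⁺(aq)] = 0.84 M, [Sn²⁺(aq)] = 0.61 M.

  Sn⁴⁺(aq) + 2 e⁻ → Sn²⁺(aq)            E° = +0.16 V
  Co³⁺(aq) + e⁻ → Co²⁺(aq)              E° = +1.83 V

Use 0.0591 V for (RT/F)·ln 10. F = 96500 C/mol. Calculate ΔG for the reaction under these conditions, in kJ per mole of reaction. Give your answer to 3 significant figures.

−338 kJ/mol

E°cell = +1.83 − (+0.16) = +1.67 V; the balanced reaction transfers n = 2 electrons.
Q = ([Co²⁺(aq)]^2·[Sn⁴⁺(aq)]) / ([Co³⁺(aq)]^2·[Sn²⁺(aq)]) = 0.00161, so log Q = −2.793 and E = +1.67 − (0.0591/2)(−2.793) = +1.7525 V.
Then ΔG = −nFE = −2 × 96500 × +1.7525 J/mol = −338 kJ/mol.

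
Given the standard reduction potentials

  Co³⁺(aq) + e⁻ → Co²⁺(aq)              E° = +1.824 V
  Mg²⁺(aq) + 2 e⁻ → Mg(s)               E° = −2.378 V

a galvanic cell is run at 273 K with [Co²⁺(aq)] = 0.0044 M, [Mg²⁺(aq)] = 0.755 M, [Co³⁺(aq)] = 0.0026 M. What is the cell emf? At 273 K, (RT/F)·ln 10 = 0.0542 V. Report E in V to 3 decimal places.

The Co³⁺/Co²⁺ couple has the more positive E°, so it is the cathode; Mg²⁺/Mg is the anode.
E°cell = +1.824 − (−2.378) = +4.202 V, with n = 2 electrons transferred.
For the overall reaction 2 Co³⁺(aq) + Mg(s) → 2 Co²⁺(aq) + Mg²⁺(aq), Q = ([Co²⁺(aq)]^2·[Mg²⁺(aq)]) / [Co³⁺(aq)]^2 = 2.16, giving log Q = 0.335.
E = E° − (0.0542/n)·log Q = +4.202 − (0.0542/2)(0.335) = +4.193 V.

+4.193 V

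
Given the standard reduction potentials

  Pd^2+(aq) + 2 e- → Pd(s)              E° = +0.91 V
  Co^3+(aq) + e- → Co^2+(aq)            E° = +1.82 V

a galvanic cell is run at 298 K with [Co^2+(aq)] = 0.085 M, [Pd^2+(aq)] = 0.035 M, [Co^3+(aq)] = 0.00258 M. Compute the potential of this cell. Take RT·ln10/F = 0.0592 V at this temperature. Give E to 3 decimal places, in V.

+0.863 V

Since E°(Co³⁺/Co²⁺) > E°(Pd²⁺/Pd), Co³⁺/Co²⁺ serves as the cathode.
E°cell = E°cat − E°an = +1.82 − (+0.91) = +0.91 V; n = 2.
The balanced reaction is 2 Co^3+(aq) + Pd(s) → 2 Co^2+(aq) + Pd^2+(aq), so Q = ([Co^2+(aq)]^2·[Pd^2+(aq)]) / [Co^3+(aq)]^2 = 38 and log Q = 1.580.
By the Nernst equation, E = +0.91 − (0.0592/2)·(1.580) = +0.863 V.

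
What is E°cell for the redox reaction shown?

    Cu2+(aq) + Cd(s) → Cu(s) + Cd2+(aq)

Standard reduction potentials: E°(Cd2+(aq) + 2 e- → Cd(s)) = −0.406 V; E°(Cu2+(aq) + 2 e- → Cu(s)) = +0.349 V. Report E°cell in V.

+0.755 V

In the reaction as written, Cu2+(aq) is reduced (cathode) and Cd2+(aq) is produced by oxidation at the anode.
E°cell = E°(cathode) − E°(anode) = +0.349 − (−0.406) = +0.755 V.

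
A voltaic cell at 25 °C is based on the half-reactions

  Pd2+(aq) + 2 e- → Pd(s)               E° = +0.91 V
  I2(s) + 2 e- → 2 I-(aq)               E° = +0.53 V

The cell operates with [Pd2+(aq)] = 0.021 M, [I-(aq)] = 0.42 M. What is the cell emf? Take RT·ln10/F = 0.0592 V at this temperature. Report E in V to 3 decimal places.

+0.308 V

Since E°(Pd²⁺/Pd) > E°(I₂/I⁻), Pd²⁺/Pd serves as the cathode.
The standard potential is +0.91 − (+0.53) = +0.38 V and the balanced reaction transfers n = 2 electrons.
Balancing gives Pd2+(aq) + 2 I-(aq) → Pd(s) + I2(s); hence Q = 1 / ([Pd2+(aq)]·[I-(aq)]^2) = 270 (log Q = 2.431).
E = E° − (0.0592/n)·log Q = +0.38 − (0.0592/2)(2.431) = +0.308 V.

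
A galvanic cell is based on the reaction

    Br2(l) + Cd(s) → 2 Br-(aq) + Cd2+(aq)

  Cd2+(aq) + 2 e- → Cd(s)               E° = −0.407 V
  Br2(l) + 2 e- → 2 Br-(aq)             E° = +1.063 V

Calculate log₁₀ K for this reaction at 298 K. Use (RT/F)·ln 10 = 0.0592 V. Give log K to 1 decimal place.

log K = 49.7

The Br₂/Br⁻ couple is reduced (cathode); E°cell = +1.063 − (−0.407) = +1.470 V with n = 2.
At equilibrium E = 0, so log K = nE°cell / 0.0592 = (2)(+1.470) / 0.0592 = 49.7.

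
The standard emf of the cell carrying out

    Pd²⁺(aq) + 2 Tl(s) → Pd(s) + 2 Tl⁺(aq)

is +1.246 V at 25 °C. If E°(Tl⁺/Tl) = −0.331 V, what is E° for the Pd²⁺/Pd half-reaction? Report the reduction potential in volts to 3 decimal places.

+0.915 V

In the reaction as written the Pd²⁺/Pd couple is reduced (cathode) and Tl⁺/Tl is oxidized (anode), so E°cell = E°(Pd²⁺/Pd) − E°(Tl⁺/Tl).
E°(Pd²⁺/Pd) = E°cell + E°(anode) = +1.246 + (−0.331) = +0.915 V.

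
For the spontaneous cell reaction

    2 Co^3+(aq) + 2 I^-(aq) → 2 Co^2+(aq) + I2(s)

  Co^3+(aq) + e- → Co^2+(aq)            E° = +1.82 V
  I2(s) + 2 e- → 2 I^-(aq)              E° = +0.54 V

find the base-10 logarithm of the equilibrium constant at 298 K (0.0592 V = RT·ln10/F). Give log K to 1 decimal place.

log K = 43.2

The Co³⁺/Co²⁺ couple is reduced (cathode); E°cell = +1.82 − (+0.54) = +1.28 V with n = 2.
At equilibrium E = 0, so log K = nE°cell / 0.0592 = (2)(+1.28) / 0.0592 = 43.2.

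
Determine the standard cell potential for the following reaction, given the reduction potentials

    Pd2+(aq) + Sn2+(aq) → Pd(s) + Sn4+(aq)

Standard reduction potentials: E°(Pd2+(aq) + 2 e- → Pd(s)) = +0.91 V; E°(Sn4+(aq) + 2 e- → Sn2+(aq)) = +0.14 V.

Pd2+(aq) gains electrons, so the Pd²⁺/Pd couple is the cathode; the Sn⁴⁺/Sn²⁺ couple is the anode.
E°cell = E°(cathode) − E°(anode) = +0.91 − (+0.14) = +0.77 V.

+0.77 V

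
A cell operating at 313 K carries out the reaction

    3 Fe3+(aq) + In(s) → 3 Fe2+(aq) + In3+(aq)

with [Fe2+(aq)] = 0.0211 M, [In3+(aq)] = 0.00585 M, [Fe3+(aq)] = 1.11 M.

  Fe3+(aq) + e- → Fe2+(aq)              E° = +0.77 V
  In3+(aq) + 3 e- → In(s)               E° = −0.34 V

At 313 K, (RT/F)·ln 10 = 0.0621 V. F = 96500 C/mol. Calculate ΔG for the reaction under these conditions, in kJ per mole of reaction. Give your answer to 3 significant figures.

With Fe³⁺/Fe²⁺ reduced at the cathode, E°cell = +0.77 − (−0.34) = +1.11 V and n = 3.
The reaction quotient is ([Fe2+(aq)]^3·[In3+(aq)]) / [Fe3+(aq)]^3 = 4.02×10^−8; by Nernst, E = +1.11 − (0.0621/3)(−7.396) = +1.2631 V.
Finally ΔG = −nFE = −(3)(96500 C/mol)(+1.2631 V) = −366 kJ/mol.

−366 kJ/mol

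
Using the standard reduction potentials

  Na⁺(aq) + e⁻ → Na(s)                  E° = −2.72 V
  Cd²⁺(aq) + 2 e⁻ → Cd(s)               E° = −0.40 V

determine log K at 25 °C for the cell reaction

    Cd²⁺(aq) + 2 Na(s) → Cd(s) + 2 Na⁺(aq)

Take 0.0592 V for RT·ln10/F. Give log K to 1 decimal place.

log K = 78.4

The Cd²⁺/Cd couple is reduced (cathode); E°cell = −0.40 − (−2.72) = +2.32 V with n = 2.
At equilibrium E = 0, so log K = nE°cell / 0.0592 = (2)(+2.32) / 0.0592 = 78.4.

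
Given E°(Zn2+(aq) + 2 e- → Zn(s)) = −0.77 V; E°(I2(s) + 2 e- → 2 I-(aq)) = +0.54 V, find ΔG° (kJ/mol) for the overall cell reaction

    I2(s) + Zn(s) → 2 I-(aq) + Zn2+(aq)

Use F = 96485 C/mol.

−253 kJ/mol

In the reaction as written I2(s) is reduced, so the I₂/I⁻ couple is the cathode and Zn²⁺/Zn is the anode.
E°cell = +0.54 − (−0.77) = +1.31 V; balancing electrons gives n = 2.
ΔG° = −nFE°cell = −(2)(96485)(+1.31) J/mol = −253 kJ/mol.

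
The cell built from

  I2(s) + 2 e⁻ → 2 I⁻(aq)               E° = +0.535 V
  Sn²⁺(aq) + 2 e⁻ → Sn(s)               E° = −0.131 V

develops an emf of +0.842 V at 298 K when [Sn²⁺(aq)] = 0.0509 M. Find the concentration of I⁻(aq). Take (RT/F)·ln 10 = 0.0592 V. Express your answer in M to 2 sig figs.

With I₂/I⁻ at the cathode and Sn²⁺/Sn at the anode, E°cell = +0.535 − (−0.131) = +0.666 V (n = 2).
From the Nernst equation, log Q = n(E° − E)/0.0592 = 2·(+0.666 − (+0.842))/0.0592 = −5.946.
For I2(s) + Sn(s) → 2 I⁻(aq) + Sn²⁺(aq), the reaction quotient is Q = [I⁻(aq)]^2·[Sn²⁺(aq)].
Substituting the known concentrations and solving, log [I⁻(aq)] = −2.326 and [I⁻(aq)] = 0.0047 M.

0.0047 M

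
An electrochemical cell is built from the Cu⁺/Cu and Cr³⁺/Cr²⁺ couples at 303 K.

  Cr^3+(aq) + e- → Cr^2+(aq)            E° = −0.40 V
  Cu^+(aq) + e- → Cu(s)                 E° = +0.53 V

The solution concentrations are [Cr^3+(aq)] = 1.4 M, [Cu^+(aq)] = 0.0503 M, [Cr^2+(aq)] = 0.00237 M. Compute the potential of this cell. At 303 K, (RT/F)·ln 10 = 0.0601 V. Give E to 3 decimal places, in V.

The Cu⁺/Cu couple has the more positive E°, so it is the cathode; Cr³⁺/Cr²⁺ is the anode.
E°cell = +0.53 − (−0.40) = +0.93 V, with n = 1 electron transferred.
For the overall reaction Cu^+(aq) + Cr^2+(aq) → Cu(s) + Cr^3+(aq), Q = [Cr^3+(aq)] / ([Cu^+(aq)]·[Cr^2+(aq)]) = 1.17×10^4, giving log Q = 4.070.
E = E° − (0.0601/n)·log Q = +0.93 − (0.0601/1)(4.070) = +0.685 V.

+0.685 V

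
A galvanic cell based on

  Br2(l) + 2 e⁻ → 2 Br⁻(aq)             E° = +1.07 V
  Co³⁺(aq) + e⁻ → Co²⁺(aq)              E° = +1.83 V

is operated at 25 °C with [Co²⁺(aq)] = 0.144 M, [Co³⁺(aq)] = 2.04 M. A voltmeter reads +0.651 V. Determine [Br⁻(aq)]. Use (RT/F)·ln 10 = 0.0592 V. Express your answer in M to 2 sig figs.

0.0010 M

With Co³⁺/Co²⁺ at the cathode and Br₂/Br⁻ at the anode, E°cell = +1.83 − (+1.07) = +0.76 V (n = 2).
From the Nernst equation, log Q = n(E° − E)/0.0592 = 2·(+0.76 − (+0.651))/0.0592 = 3.682.
For 2 Co³⁺(aq) + 2 Br⁻(aq) → 2 Co²⁺(aq) + Br2(l), the reaction quotient is Q = [Co²⁺(aq)]^2 / ([Co³⁺(aq)]^2·[Br⁻(aq)]^2).
Substituting the known concentrations and solving, log [Br⁻(aq)] = −2.992 and [Br⁻(aq)] = 0.0010 M.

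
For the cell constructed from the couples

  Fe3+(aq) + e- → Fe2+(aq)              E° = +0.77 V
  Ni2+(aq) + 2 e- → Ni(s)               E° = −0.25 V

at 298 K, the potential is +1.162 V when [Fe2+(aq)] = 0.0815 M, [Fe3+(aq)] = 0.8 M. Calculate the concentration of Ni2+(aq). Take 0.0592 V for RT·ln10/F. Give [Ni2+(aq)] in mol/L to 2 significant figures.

0.0015 M

Fe³⁺/Fe²⁺ is the cathode (higher E°); E°cell = +0.77 − (−0.25) = +1.02 V with n = 2.
Since E = E° − (0.0592/n)·log Q, log Q = n(E° − E)/0.0592 = −4.797.
The balanced reaction is 2 Fe3+(aq) + Ni(s) → 2 Fe2+(aq) + Ni2+(aq), so Q = ([Fe2+(aq)]^2·[Ni2+(aq)]) / [Fe3+(aq)]^2.
Solving for the unknown gives log [Ni2+(aq)] = −2.813, so [Ni2+(aq)] ≈ 0.0015 M.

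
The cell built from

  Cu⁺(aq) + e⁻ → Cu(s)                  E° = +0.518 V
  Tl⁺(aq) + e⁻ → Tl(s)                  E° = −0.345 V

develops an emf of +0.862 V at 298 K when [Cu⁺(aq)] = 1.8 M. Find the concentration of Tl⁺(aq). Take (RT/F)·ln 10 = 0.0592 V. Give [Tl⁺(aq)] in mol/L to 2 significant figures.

1.9 M

With Cu⁺/Cu at the cathode and Tl⁺/Tl at the anode, E°cell = +0.518 − (−0.345) = +0.863 V (n = 1).
Rearranging E = E° − (0.0592/n)·log Q gives log Q = 1(+0.863 − (+0.862))/0.0592 = 0.017.
For Cu⁺(aq) + Tl(s) → Cu(s) + Tl⁺(aq), the reaction quotient is Q = [Tl⁺(aq)] / [Cu⁺(aq)].
Solving for the unknown gives log [Tl⁺(aq)] = 0.272, so [Tl⁺(aq)] ≈ 1.9 M.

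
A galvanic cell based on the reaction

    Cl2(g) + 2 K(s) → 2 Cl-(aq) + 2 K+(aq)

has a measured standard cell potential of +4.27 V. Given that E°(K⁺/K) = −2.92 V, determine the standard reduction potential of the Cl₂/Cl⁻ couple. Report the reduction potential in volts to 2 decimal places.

+1.35 V

In the reaction as written the Cl₂/Cl⁻ couple is reduced (cathode) and K⁺/K is oxidized (anode), so E°cell = E°(Cl₂/Cl⁻) − E°(K⁺/K).
E°(Cl₂/Cl⁻) = E°cell + E°(anode) = +4.27 + (−2.92) = +1.35 V.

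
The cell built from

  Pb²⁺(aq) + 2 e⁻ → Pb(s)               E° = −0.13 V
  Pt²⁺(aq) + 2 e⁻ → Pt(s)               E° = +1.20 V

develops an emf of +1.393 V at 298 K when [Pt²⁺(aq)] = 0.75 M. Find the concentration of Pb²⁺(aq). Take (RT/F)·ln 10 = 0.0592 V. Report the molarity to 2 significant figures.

0.0056 M

Pt²⁺/Pt is the cathode (higher E°); E°cell = +1.20 − (−0.13) = +1.33 V with n = 2.
Rearranging E = E° − (0.0592/n)·log Q gives log Q = 2(+1.33 − (+1.393))/0.0592 = −2.128.
The balanced reaction is Pt²⁺(aq) + Pb(s) → Pt(s) + Pb²⁺(aq), so Q = [Pb²⁺(aq)] / [Pt²⁺(aq)].
Substituting the known concentrations and solving, log [Pb²⁺(aq)] = −2.253 and [Pb²⁺(aq)] = 0.0056 M.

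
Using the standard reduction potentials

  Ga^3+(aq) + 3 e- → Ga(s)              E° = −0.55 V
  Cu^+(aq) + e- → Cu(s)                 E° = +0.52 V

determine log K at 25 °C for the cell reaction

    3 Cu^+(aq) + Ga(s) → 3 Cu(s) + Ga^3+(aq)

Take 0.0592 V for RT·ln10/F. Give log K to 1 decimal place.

log K = 54.2

The Cu⁺/Cu couple is reduced (cathode); E°cell = +0.52 − (−0.55) = +1.07 V with n = 3.
At equilibrium E = 0, so log K = nE°cell / 0.0592 = (3)(+1.07) / 0.0592 = 54.2.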